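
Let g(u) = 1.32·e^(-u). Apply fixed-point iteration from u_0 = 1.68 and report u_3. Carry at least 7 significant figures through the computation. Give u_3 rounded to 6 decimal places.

0.470250

u_1 = g(1.680000) = 0.246014
u_2 = g(0.246014) = 1.032123
u_3 = g(1.032123) = 0.470250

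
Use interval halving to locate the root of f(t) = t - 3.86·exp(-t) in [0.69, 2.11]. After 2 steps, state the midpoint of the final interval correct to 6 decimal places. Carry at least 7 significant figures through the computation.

1.222500

f(0.690000) = -1.246084, f(2.110000) = 1.642021 (opposite signs)
step 1: m = 1.400000, f(m) = 0.448136 > 0 → root in [0.690000, 1.400000]
step 2: m = 1.045000, f(m) = -0.312530 < 0 → root in [1.045000, 1.400000]
Midpoint of [1.045000, 1.400000] = 1.222500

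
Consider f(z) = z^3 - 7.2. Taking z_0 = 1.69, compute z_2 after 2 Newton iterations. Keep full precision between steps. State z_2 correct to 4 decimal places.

1.9316

Newton update: z ← z − f(z)/f'(z).
f'(z) = 3z^2
z_0 = 1.690000: f = -2.373191, f' = 8.568300 → z_1 = 1.690000 - (-2.373191)/(8.568300) = 1.966973
z_1 = 1.966973: f = 0.410189, f' = 11.606953 → z_2 = 1.966973 - (0.410189)/(11.606953) = 1.931633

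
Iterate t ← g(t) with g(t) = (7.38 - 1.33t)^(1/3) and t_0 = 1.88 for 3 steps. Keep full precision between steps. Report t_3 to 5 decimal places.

t_1 = g(1.880000) = 1.696139
t_2 = g(1.696139) = 1.724012
t_3 = g(1.724012) = 1.719844

1.71984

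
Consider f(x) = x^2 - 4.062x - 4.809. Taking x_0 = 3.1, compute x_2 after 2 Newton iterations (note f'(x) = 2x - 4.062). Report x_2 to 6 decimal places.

5.335346

Newton update: x ← x − f(x)/f'(x).
x_0 = 3.100000: f = -7.791200, f' = 2.138000 → x_1 = 3.100000 - (-7.791200)/(2.138000) = 6.744153
x_1 = 6.744153: f = 13.279854, f' = 9.426307 → x_2 = 6.744153 - (13.279854)/(9.426307) = 5.335346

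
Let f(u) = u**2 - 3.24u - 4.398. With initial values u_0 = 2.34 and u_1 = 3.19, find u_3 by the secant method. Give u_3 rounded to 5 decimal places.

Secant update: u_(k+1) = u_k − f(u_k)·(u_k − u_(k-1))/(f(u_k) − f(u_(k-1))).
f(u_0) = -6.504000, f(u_1) = -4.557500
u_2 = 3.190000 - (-4.557500)·(3.190000 - 2.340000)/(-4.557500 - (-6.504000)) = 5.180175; f(u_2) = 5.652444
u_3 = 5.180175 - (5.652444)·(5.180175 - 3.190000)/(5.652444 - (-4.557500)) = 4.078371; f(u_3) = -0.978810

4.07837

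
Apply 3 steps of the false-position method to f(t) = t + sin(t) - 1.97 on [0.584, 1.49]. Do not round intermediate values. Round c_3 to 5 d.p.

1.08632

f(0.584000) = -0.834635, f(1.490000) = 0.516738
step 1: c = 1.143564, f(c) = 0.083680 > 0 → new bracket [0.584000, 1.143564]
step 2: c = 1.092575, f(c) = 0.010389 > 0 → new bracket [0.584000, 1.092575]
step 3: c = 1.086322, f(c) = 0.001242 > 0 → new bracket [0.584000, 1.086322]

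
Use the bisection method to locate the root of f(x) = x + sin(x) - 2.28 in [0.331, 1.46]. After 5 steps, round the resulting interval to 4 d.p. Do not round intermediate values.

[1.2836, 1.3189]

f(0.331000) = -1.624011, f(1.460000) = 0.173868 (opposite signs)
step 1: m = 0.895500, f(m) = -0.603978 < 0 → root in [0.895500, 1.460000]
step 2: m = 1.177750, f(m) = -0.178503 < 0 → root in [1.177750, 1.460000]
step 3: m = 1.318875, f(m) = 0.007310 > 0 → root in [1.177750, 1.318875]
step 4: m = 1.248312, f(m) = -0.083236 < 0 → root in [1.248312, 1.318875]
step 5: m = 1.283594, f(m) = -0.037366 < 0 → root in [1.283594, 1.318875]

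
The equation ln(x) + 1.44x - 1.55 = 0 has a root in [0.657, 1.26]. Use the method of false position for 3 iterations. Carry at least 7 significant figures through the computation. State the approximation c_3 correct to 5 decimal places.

f(0.657000) = -1.023991, f(1.260000) = 0.495512
step 1: c = 1.063361, f(c) = 0.042674 > 0 → new bracket [0.657000, 1.063361]
step 2: c = 1.047104, f(c) = 0.003857 > 0 → new bracket [0.657000, 1.047104]
step 3: c = 1.045640, f(c) = 0.000350 > 0 → new bracket [0.657000, 1.045640]

1.04564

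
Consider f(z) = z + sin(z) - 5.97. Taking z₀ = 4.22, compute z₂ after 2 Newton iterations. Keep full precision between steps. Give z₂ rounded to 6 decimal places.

f'(z) = 1 + cos(z)
z_0 = 4.220000: f = -2.631206, f' = 0.527268 → z_1 = 4.220000 - (-2.631206)/(0.527268) = 9.210267
z_1 = 9.210267: f = 3.453137, f' = 0.022919 → z_2 = 9.210267 - (3.453137)/(0.022919) = -141.454215

-141.454215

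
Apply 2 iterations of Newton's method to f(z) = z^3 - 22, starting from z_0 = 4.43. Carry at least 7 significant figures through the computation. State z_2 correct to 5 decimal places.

f'(z) = 3z^2
z_0 = 4.430000: f = 64.938307, f' = 58.874700 → z_1 = 4.430000 - (64.938307)/(58.874700) = 3.327008
z_1 = 3.327008: f = 14.826602, f' = 33.206952 → z_2 = 3.327008 - (14.826602)/(33.206952) = 2.880517

2.88052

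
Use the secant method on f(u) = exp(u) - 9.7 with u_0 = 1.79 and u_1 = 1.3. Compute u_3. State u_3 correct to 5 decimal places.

f(u_0) = -3.710548, f(u_1) = -6.030703
u_2 = 1.300000 - (-6.030703)·(1.300000 - 1.790000)/(-6.030703 - (-3.710548)) = 2.573641; f(u_2) = 3.413479
u_3 = 2.573641 - (3.413479)·(2.573641 - 1.300000)/(3.413479 - (-6.030703)) = 2.113300; f(u_3) = -1.424499

2.11330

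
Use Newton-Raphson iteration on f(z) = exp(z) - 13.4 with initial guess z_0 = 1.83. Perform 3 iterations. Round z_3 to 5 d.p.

f'(z) = exp(z)
z_0 = 1.830000: f = -7.166113, f' = 6.233887 → z_1 = 1.830000 - (-7.166113)/(6.233887) = 2.979542
z_1 = 2.979542: f = 6.278798, f' = 19.678798 → z_2 = 2.979542 - (6.278798)/(19.678798) = 2.660478
z_2 = 2.660478: f = 0.903120, f' = 14.303120 → z_3 = 2.660478 - (0.903120)/(14.303120) = 2.597336

2.59734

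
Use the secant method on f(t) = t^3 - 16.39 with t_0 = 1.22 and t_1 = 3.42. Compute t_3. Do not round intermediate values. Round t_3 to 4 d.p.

Secant update: t_(k+1) = t_k − f(t_k)·(t_k − t_(k-1))/(f(t_k) − f(t_(k-1))).
f(t_0) = -14.574152, f(t_1) = 23.611688
t_2 = 3.420000 - (23.611688)·(3.420000 - 1.220000)/(23.611688 - (-14.574152)) = 2.059660; f(t_2) = -7.652508
t_3 = 2.059660 - (-7.652508)·(2.059660 - 3.420000)/(-7.652508 - (23.611688)) = 2.392629; f(t_3) = -2.692974

2.3926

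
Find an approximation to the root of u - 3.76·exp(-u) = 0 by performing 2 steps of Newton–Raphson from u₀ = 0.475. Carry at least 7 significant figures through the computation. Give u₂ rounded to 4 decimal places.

1.1636

f'(u) = 1 + 3.76·exp(-u)
u_0 = 0.475000: f = -1.863288, f' = 3.338288 → u_1 = 0.475000 - (-1.863288)/(3.338288) = 1.033157
u_1 = 1.033157: f = -0.304959, f' = 2.338115 → u_2 = 1.033157 - (-0.304959)/(2.338115) = 1.163586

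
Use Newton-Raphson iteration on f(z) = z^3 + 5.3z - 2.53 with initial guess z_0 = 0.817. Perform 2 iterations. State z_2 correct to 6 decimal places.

0.459425

f'(z) = 3z^2 + 5.3
z_0 = 0.817000: f = 2.345439, f' = 7.302467 → z_1 = 0.817000 - (2.345439)/(7.302467) = 0.495816
z_1 = 0.495816: f = 0.219711, f' = 6.037499 → z_2 = 0.495816 - (0.219711)/(6.037499) = 0.459425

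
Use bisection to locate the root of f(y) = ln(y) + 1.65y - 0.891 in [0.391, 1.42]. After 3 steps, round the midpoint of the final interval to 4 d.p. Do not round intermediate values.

f(0.391000) = -1.184898, f(1.420000) = 1.802657 (opposite signs)
step 1: m = 0.905500, f(m) = 0.503807 > 0 → root in [0.391000, 0.905500]
step 2: m = 0.648250, f(m) = -0.254866 < 0 → root in [0.648250, 0.905500]
step 3: m = 0.776875, f(m) = 0.138368 > 0 → root in [0.648250, 0.776875]
Midpoint of [0.648250, 0.776875] = 0.712562

0.7126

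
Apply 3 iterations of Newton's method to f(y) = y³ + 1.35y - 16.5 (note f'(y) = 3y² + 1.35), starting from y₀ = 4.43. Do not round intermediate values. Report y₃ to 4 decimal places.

2.3802

Newton update: y ← y − f(y)/f'(y).
y_0 = 4.430000: f = 76.418807, f' = 60.224700 → y_1 = 4.430000 - (76.418807)/(60.224700) = 3.161105
y_1 = 3.161105: f = 19.355109, f' = 31.327759 → y_2 = 3.161105 - (19.355109)/(31.327759) = 2.543279
y_2 = 2.543279: f = 3.384039, f' = 20.754805 → y_3 = 2.543279 - (3.384039)/(20.754805) = 2.380231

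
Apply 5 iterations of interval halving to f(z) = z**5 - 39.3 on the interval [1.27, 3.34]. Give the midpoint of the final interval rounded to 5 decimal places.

f(1.270000) = -35.996163, f(3.340000) = 376.354354 (opposite signs)
step 1: m = 2.305000, f(m) = 25.766081 > 0 → root in [1.270000, 2.305000]
step 2: m = 1.787500, f(m) = -21.051371 < 0 → root in [1.787500, 2.305000]
step 3: m = 2.046250, f(m) = -3.424872 < 0 → root in [2.046250, 2.305000]
step 4: m = 2.175625, f(m) = 9.443892 > 0 → root in [2.046250, 2.175625]
step 5: m = 2.110937, f(m) = 2.615715 > 0 → root in [2.046250, 2.110937]
Midpoint of [2.046250, 2.110937] = 2.078594

2.07859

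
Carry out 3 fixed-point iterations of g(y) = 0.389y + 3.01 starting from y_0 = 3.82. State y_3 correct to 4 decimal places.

4.8612

y_1 = g(3.820000) = 4.495980
y_2 = g(4.495980) = 4.758936
y_3 = g(4.758936) = 4.861226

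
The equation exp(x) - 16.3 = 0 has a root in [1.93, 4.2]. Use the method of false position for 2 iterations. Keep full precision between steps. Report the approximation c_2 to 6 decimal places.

2.504375

f(1.930000) = -9.410490, f(4.200000) = 50.386331
step 1: c = 2.287240, f(c) = -6.452280 < 0 → new bracket [2.287240, 4.200000]
step 2: c = 2.504375, f(c) = -4.064089 < 0 → new bracket [2.504375, 4.200000]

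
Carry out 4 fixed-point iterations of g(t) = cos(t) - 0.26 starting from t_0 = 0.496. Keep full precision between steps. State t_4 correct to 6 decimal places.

0.570754

t_1 = g(0.496000) = 0.619493
t_2 = g(0.619493) = 0.554173
t_3 = g(0.554173) = 0.590336
t_4 = g(0.590336) = 0.570754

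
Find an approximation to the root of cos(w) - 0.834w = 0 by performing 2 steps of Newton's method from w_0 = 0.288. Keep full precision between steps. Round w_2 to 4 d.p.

0.8213

Newton update: w ← w − f(w)/f'(w).
f'(w) = -sin(w) - 0.834
w_0 = 0.288000: f = 0.718622, f' = -1.118035 → w_1 = 0.288000 - (0.718622)/(-1.118035) = 0.930754
w_1 = 0.930754: f = -0.179020, f' = -1.636071 → w_2 = 0.930754 - (-0.179020)/(-1.636071) = 0.821334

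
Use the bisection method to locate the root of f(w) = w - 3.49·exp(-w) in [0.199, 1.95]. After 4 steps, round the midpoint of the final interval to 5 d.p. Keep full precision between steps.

f(0.199000) = -2.661229, f(1.950000) = 1.453463 (opposite signs)
step 1: m = 1.074500, f(m) = -0.117225 < 0 → root in [1.074500, 1.950000]
step 2: m = 1.512250, f(m) = 0.743007 > 0 → root in [1.074500, 1.512250]
step 3: m = 1.293375, f(m) = 0.335917 > 0 → root in [1.074500, 1.293375]
step 4: m = 1.183937, f(m) = 0.115749 > 0 → root in [1.074500, 1.183937]
Midpoint of [1.074500, 1.183937] = 1.129219

1.12922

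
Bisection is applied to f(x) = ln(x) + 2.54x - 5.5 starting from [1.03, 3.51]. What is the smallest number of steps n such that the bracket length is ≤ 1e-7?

Initial width b − a = 3.51 − 1.03 = 2.480000.
After n steps the width is (b−a)/2^n; need (b−a)/2^n ≤ 1e-7.
So n ≥ log₂(2.480000/1e-7) = log₂(24800000.0000) ≈ 24.5638.
Hence n = 25.

25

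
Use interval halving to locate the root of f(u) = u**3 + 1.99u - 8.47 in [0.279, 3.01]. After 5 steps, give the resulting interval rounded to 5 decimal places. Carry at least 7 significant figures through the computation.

f(0.279000) = -7.893072, f(3.010000) = 24.790801 (opposite signs)
step 1: m = 1.644500, f(m) = -0.750092 < 0 → root in [1.644500, 3.010000]
step 2: m = 2.327250, f(m) = 8.765829 > 0 → root in [1.644500, 2.327250]
step 3: m = 1.985875, f(m) = 3.313586 > 0 → root in [1.644500, 1.985875]
step 4: m = 1.815187, f(m) = 1.123095 > 0 → root in [1.644500, 1.815187]
step 5: m = 1.729844, f(m) = 0.148703 > 0 → root in [1.644500, 1.729844]

[1.64450, 1.72984]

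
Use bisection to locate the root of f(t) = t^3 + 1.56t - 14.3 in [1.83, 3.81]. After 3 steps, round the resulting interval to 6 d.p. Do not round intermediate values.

f(1.830000) = -5.316713, f(3.810000) = 46.949941 (opposite signs)
step 1: m = 2.820000, f(m) = 12.524968 > 0 → root in [1.830000, 2.820000]
step 2: m = 2.325000, f(m) = 1.895078 > 0 → root in [1.830000, 2.325000]
step 3: m = 2.077500, f(m) = -2.092597 < 0 → root in [2.077500, 2.325000]

[2.077500, 2.325000]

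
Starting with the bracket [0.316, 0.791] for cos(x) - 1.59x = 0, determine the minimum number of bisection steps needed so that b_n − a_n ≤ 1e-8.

Initial width b − a = 0.791 − 0.316 = 0.475000.
After n steps the width is (b−a)/2^n; need (b−a)/2^n ≤ 1e-8.
So n ≥ log₂(0.475000/1e-8) = log₂(47500000.0000) ≈ 25.5014.
Hence n = 26.

26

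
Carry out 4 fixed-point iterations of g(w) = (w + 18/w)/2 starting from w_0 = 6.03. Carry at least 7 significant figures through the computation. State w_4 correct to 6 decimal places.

4.242641

w_1 = g(6.030000) = 4.507537
w_2 = g(4.507537) = 4.250424
w_3 = g(4.250424) = 4.242648
w_4 = g(4.242648) = 4.242641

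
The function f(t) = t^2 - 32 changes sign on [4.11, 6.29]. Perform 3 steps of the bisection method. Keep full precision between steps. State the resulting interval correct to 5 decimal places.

[5.47250, 5.74500]

f(4.110000) = -15.107900, f(6.290000) = 7.564100 (opposite signs)
step 1: m = 5.200000, f(m) = -4.960000 < 0 → root in [5.200000, 6.290000]
step 2: m = 5.745000, f(m) = 1.005025 > 0 → root in [5.200000, 5.745000]
step 3: m = 5.472500, f(m) = -2.051744 < 0 → root in [5.472500, 5.745000]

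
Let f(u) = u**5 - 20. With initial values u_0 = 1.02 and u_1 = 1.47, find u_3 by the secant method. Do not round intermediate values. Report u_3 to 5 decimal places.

f(u_0) = -18.895919, f(u_1) = -13.135851
u_2 = 1.470000 - (-13.135851)·(1.470000 - 1.020000)/(-13.135851 - (-18.895919)) = 2.496226; f(u_2) = 76.921426
u_3 = 2.496226 - (76.921426)·(2.496226 - 1.470000)/(76.921426 - (-13.135851)) = 1.619686; f(u_3) = -8.853083

1.61969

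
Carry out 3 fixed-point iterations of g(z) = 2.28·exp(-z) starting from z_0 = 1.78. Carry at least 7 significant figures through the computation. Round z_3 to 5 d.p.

z_1 = g(1.780000) = 0.384495
z_2 = g(0.384495) = 1.552211
z_3 = g(1.552211) = 0.482857

0.48286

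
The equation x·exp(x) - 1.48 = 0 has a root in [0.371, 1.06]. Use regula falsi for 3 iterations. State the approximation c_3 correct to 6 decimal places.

0.714794

f(0.371000) = -0.942353, f(1.060000) = 1.579553
step 1: c = 0.628457, f(c) = -0.301823 < 0 → new bracket [0.628457, 1.060000]
step 2: c = 0.697688, f(c) = -0.078275 < 0 → new bracket [0.697688, 1.060000]
step 3: c = 0.714794, f(c) = -0.019128 < 0 → new bracket [0.714794, 1.060000]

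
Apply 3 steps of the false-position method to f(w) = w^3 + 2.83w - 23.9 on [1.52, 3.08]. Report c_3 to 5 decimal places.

2.54911

f(1.520000) = -16.086592, f(3.080000) = 14.034512
step 1: c = 2.353140, f(c) = -4.210656 < 0 → new bracket [2.353140, 3.080000]
step 2: c = 2.520886, f(c) = -0.746003 < 0 → new bracket [2.520886, 3.080000]
step 3: c = 2.549105, f(c) = -0.122100 < 0 → new bracket [2.549105, 3.080000]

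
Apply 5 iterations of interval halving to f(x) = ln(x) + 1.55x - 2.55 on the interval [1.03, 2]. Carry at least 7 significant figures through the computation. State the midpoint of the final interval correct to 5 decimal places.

f(1.030000) = -0.923941, f(2.000000) = 1.243147 (opposite signs)
step 1: m = 1.515000, f(m) = 0.213665 > 0 → root in [1.030000, 1.515000]
step 2: m = 1.272500, f(m) = -0.336642 < 0 → root in [1.272500, 1.515000]
step 3: m = 1.393750, f(m) = -0.057690 < 0 → root in [1.393750, 1.515000]
step 4: m = 1.454375, f(m) = 0.078858 > 0 → root in [1.393750, 1.454375]
step 5: m = 1.424063, f(m) = 0.010811 > 0 → root in [1.393750, 1.424063]
Midpoint of [1.393750, 1.424063] = 1.408906

1.40891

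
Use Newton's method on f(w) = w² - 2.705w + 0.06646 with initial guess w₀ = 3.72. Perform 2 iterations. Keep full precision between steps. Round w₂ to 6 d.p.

f'(w) = 2w - 2.705
w_0 = 3.720000: f = 3.842260, f' = 4.735000 → w_1 = 3.720000 - (3.842260)/(4.735000) = 2.908541
w_1 = 2.908541: f = 0.658466, f' = 3.112081 → w_2 = 2.908541 - (0.658466)/(3.112081) = 2.696957

2.696957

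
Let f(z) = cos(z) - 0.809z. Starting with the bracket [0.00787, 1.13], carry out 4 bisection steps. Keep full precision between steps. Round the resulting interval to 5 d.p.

f(0.007870) = 0.993602, f(1.130000) = -0.487510 (opposite signs)
step 1: m = 0.568935, f(m) = 0.382207 > 0 → root in [0.568935, 1.130000]
step 2: m = 0.849467, f(m) = -0.026836 < 0 → root in [0.568935, 0.849467]
step 3: m = 0.709201, f(m) = 0.185138 > 0 → root in [0.709201, 0.849467]
step 4: m = 0.779334, f(m) = 0.080900 > 0 → root in [0.779334, 0.849467]

[0.77933, 0.84947]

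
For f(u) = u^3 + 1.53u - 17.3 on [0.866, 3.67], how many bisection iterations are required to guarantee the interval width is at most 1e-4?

Initial width b − a = 3.67 − 0.866 = 2.804000.
After n steps the width is (b−a)/2^n; need (b−a)/2^n ≤ 1e-4.
So n ≥ log₂(2.804000/1e-4) = log₂(28040.0000) ≈ 14.7752.
Hence n = 15.

15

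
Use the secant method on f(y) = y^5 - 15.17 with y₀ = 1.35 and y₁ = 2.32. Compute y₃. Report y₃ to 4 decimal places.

1.6128

f(y_0) = -10.685967, f(y_1) = 52.040933
y_2 = 2.320000 - (52.040933)·(2.320000 - 1.350000)/(52.040933 - (-10.685967)) = 1.515246; f(y_2) = -7.182403
y_3 = 1.515246 - (-7.182403)·(1.515246 - 2.320000)/(-7.182403 - (52.040933)) = 1.612844; f(y_3) = -4.256554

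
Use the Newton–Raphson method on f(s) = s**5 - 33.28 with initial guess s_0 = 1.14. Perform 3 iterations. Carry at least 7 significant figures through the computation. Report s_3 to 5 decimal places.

Newton update: s ← s − f(s)/f'(s).
f'(s) = 5s**4
s_0 = 1.140000: f = -31.354585, f' = 8.444801 → s_1 = 1.140000 - (-31.354585)/(8.444801) = 4.852886
s_1 = 4.852886: f = 2658.258477, f' = 2773.131592 → s_2 = 4.852886 - (2658.258477)/(2773.131592) = 3.894310
s_2 = 3.894310: f = 862.399352, f' = 1149.984679 → s_3 = 3.894310 - (862.399352)/(1149.984679) = 3.144387

3.14439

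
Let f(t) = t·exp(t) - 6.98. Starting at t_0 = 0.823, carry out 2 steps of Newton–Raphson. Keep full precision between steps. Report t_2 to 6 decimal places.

1.673910

f'(t) = (t + 1)·exp(t)
t_0 = 0.823000: f = -5.105764, f' = 4.151557 → t_1 = 0.823000 - (-5.105764)/(4.151557) = 2.052843
t_1 = 2.052843: f = 9.011686, f' = 23.781704 → t_2 = 2.052843 - (9.011686)/(23.781704) = 1.673910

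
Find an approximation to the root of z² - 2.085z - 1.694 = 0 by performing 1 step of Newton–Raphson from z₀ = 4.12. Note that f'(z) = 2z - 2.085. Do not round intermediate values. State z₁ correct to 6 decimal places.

3.033046

z_0 = 4.120000: f = 6.690200, f' = 6.155000 → z_1 = 4.120000 - (6.690200)/(6.155000) = 3.033046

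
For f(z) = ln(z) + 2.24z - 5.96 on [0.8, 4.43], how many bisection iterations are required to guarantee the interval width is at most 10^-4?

16

Initial width b − a = 4.43 − 0.8 = 3.630000.
After n steps the width is (b−a)/2^n; need (b−a)/2^n ≤ 10^-4.
So n ≥ log₂(3.630000/10^-4) = log₂(36300.0000) ≈ 15.1477.
Hence n = 16.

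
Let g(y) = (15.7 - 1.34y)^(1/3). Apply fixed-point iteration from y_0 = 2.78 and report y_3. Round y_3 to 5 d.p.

2.32568

y_1 = g(2.780000) = 2.287825
y_2 = g(2.287825) = 2.329077
y_3 = g(2.329077) = 2.325676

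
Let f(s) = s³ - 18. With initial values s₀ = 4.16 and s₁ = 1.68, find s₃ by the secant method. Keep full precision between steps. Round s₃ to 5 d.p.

f(s_0) = 53.991296, f(s_1) = -13.258368
s_2 = 1.680000 - (-13.258368)·(1.680000 - 4.160000)/(-13.258368 - (53.991296)) = 2.168936; f(s_2) = -7.796717
s_3 = 2.168936 - (-7.796717)·(2.168936 - 1.680000)/(-7.796717 - (-13.258368)) = 2.866910; f(s_3) = 5.563624

2.86691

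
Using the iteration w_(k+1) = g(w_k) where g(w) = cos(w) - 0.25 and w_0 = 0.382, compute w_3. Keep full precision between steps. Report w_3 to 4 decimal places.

0.6134

w_1 = g(0.382000) = 0.677921
w_2 = g(0.677921) = 0.528878
w_3 = g(0.528878) = 0.613374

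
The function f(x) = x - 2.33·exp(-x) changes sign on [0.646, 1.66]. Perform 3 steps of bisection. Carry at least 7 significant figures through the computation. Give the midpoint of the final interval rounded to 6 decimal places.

f(0.646000) = -0.575242, f(1.660000) = 1.216976 (opposite signs)
step 1: m = 1.153000, f(m) = 0.417446 > 0 → root in [0.646000, 1.153000]
step 2: m = 0.899500, f(m) = -0.048281 < 0 → root in [0.899500, 1.153000]
step 3: m = 1.026250, f(m) = 0.191299 > 0 → root in [0.899500, 1.026250]
Midpoint of [0.899500, 1.026250] = 0.962875

0.962875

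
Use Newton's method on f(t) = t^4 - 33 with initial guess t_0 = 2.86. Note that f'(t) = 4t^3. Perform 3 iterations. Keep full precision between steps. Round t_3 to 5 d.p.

t_0 = 2.860000: f = 33.905856, f' = 93.574624 → t_1 = 2.860000 - (33.905856)/(93.574624) = 2.497660
t_1 = 2.497660: f = 5.916437, f' = 62.324643 → t_2 = 2.497660 - (5.916437)/(62.324643) = 2.402730
t_2 = 2.402730: f = 0.328836, f' = 55.484938 → t_3 = 2.402730 - (0.328836)/(55.484938) = 2.396804

2.39680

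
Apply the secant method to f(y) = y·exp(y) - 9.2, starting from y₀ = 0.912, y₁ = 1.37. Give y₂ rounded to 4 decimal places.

1.9289

f(y_0) = -6.929762, f(y_1) = -3.808570
y_2 = 1.370000 - (-3.808570)·(1.370000 - 0.912000)/(-3.808570 - (-6.929762)) = 1.928865; f(y_2) = 4.073859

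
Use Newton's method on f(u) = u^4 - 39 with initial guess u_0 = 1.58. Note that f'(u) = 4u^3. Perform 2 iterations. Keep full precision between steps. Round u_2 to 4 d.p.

u_0 = 1.580000: f = -32.767987, f' = 15.777248 → u_1 = 1.580000 - (-32.767987)/(15.777248) = 3.656914
u_1 = 3.656914: f = 139.837661, f' = 195.615934 → u_2 = 3.656914 - (139.837661)/(195.615934) = 2.942056

2.9421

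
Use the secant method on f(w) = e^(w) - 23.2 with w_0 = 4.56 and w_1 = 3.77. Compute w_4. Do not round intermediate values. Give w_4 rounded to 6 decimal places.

f(w_0) = 72.383480, f(w_1) = 20.180065
w_2 = 3.770000 - (20.180065)·(3.770000 - 4.560000)/(20.180065 - (72.383480)) = 3.464613; f(w_2) = 8.764083
w_3 = 3.464613 - (8.764083)·(3.464613 - 3.770000)/(8.764083 - (20.180065)) = 3.230166; f(w_3) = 2.083860
w_4 = 3.230166 - (2.083860)·(3.230166 - 3.464613)/(2.083860 - (8.764083)) = 3.157032; f(w_4) = 0.300739

3.157032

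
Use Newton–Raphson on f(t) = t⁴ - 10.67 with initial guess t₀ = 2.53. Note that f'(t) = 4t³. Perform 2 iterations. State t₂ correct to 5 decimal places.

t_0 = 2.530000: f = 30.301521, f' = 64.777108 → t_1 = 2.530000 - (30.301521)/(64.777108) = 2.062219
t_1 = 2.062219: f = 7.415848, f' = 35.080368 → t_2 = 2.062219 - (7.415848)/(35.080368) = 1.850823

1.85082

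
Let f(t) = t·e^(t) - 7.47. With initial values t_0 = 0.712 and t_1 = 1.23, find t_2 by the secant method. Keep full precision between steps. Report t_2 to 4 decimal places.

1.8429

f(t_0) = -6.018899, f(t_1) = -3.261888
t_2 = 1.230000 - (-3.261888)·(1.230000 - 0.712000)/(-3.261888 - (-6.018899)) = 1.842859; f(t_2) = 4.166846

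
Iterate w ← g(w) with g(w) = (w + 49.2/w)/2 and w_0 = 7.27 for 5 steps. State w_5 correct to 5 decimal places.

7.01427

w_1 = g(7.270000) = 7.018769
w_2 = g(7.018769) = 7.014273
w_3 = g(7.014273) = 7.014271
w_4 = g(7.014271) = 7.014271
w_5 = g(7.014271) = 7.014271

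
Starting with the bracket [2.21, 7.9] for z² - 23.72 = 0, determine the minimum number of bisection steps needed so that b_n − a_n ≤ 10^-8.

Initial width b − a = 7.9 − 2.21 = 5.690000.
After n steps the width is (b−a)/2^n; need (b−a)/2^n ≤ 10^-8.
So n ≥ log₂(5.690000/10^-8) = log₂(569000000.0000) ≈ 29.0839.
Hence n = 30.

30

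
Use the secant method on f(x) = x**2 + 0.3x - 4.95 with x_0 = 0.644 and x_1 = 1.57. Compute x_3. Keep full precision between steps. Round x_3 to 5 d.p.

2.04489

f(x_0) = -4.342064, f(x_1) = -2.014100
x_2 = 1.570000 - (-2.014100)·(1.570000 - 0.644000)/(-2.014100 - (-4.342064)) = 2.371154; f(x_2) = 1.383715
x_3 = 2.371154 - (1.383715)·(2.371154 - 1.570000)/(1.383715 - (-2.014100)) = 2.044894; f(x_3) = -0.154939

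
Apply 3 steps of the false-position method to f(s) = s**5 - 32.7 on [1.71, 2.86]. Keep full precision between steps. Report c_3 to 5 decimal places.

1.94692

f(1.710000) = -18.078883, f(2.860000) = 158.650749
step 1: c = 1.827641, f(c) = -12.308231 < 0 → new bracket [1.827641, 2.860000]
step 2: c = 1.901966, f(c) = -7.810622 < 0 → new bracket [1.901966, 2.860000]
step 3: c = 1.946919, f(c) = -4.727000 < 0 → new bracket [1.946919, 2.860000]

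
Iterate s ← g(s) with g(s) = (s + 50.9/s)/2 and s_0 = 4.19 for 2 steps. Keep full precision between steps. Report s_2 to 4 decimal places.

7.1999

s_1 = g(4.190000) = 8.168986
s_2 = g(8.168986) = 7.199935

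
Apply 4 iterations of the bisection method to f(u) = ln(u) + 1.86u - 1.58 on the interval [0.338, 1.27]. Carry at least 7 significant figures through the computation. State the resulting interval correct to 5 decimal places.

[0.86225, 0.92050]

f(0.338000) = -2.036029, f(1.270000) = 1.021217 (opposite signs)
step 1: m = 0.804000, f(m) = -0.302716 < 0 → root in [0.804000, 1.270000]
step 2: m = 1.037000, f(m) = 0.385152 > 0 → root in [0.804000, 1.037000]
step 3: m = 0.920500, f(m) = 0.049292 > 0 → root in [0.804000, 0.920500]
step 4: m = 0.862250, f(m) = -0.124425 < 0 → root in [0.862250, 0.920500]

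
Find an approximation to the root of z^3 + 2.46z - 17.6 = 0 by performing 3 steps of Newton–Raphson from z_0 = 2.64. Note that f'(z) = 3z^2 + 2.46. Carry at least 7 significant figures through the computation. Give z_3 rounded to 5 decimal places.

z_0 = 2.640000: f = 7.294144, f' = 23.368800 → z_1 = 2.640000 - (7.294144)/(23.368800) = 2.327868
z_1 = 2.327868: f = 0.741206, f' = 18.716912 → z_2 = 2.327868 - (0.741206)/(18.716912) = 2.288267
z_2 = 2.288267: f = 0.010890, f' = 18.168503 → z_3 = 2.288267 - (0.010890)/(18.168503) = 2.287668

2.28767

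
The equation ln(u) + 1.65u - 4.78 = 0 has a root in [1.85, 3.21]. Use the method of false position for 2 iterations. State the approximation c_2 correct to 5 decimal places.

2.37365

f(1.850000) = -1.112314, f(3.210000) = 1.682771
step 1: c = 2.391217, f(c) = 0.037310 > 0 → new bracket [1.850000, 2.391217]
step 2: c = 2.373652, f(c) = 0.000956 > 0 → new bracket [1.850000, 2.373652]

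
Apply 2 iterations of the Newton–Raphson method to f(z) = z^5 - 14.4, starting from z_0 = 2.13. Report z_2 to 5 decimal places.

f'(z) = 5z^4
z_0 = 2.130000: f = 29.442773, f' = 102.917308 → z_1 = 2.130000 - (29.442773)/(102.917308) = 1.843918
z_1 = 1.843918: f = 6.916122, f' = 57.801162 → z_2 = 1.843918 - (6.916122)/(57.801162) = 1.724264

1.72426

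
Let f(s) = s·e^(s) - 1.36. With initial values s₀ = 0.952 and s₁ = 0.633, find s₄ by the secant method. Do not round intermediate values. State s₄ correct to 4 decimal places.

f(s_0) = 1.106524, f(s_1) = -0.167902
s_2 = 0.633000 - (-0.167902)·(0.633000 - 0.952000)/(-0.167902 - (1.106524)) = 0.675027; f(s_2) = -0.034188
s_3 = 0.675027 - (-0.034188)·(0.675027 - 0.633000)/(-0.034188 - (-0.167902)) = 0.685773; f(s_3) = 0.001469
s_4 = 0.685773 - (0.001469)·(0.685773 - 0.675027)/(0.001469 - (-0.034188)) = 0.685330; f(s_4) = -0.000012

0.6853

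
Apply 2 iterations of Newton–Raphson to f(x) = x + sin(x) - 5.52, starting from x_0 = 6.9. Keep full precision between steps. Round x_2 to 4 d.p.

f'(x) = 1 + cos(x)
x_0 = 6.900000: f = 1.958440, f' = 1.815725 → x_1 = 6.900000 - (1.958440)/(1.815725) = 5.821401
x_1 = 5.821401: f = -0.144146, f' = 1.895259 → x_2 = 5.821401 - (-0.144146)/(1.895259) = 5.897457

5.8975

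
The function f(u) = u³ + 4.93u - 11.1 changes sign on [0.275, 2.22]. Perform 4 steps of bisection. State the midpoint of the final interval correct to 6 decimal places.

f(0.275000) = -9.723453, f(2.220000) = 10.785648 (opposite signs)
step 1: m = 1.247500, f(m) = -3.008395 < 0 → root in [1.247500, 2.220000]
step 2: m = 1.733750, f(m) = 2.658848 > 0 → root in [1.247500, 1.733750]
step 3: m = 1.490625, f(m) = -0.439105 < 0 → root in [1.490625, 1.733750]
step 4: m = 1.612188, f(m) = 1.038399 > 0 → root in [1.490625, 1.612188]
Midpoint of [1.490625, 1.612188] = 1.551406

1.551406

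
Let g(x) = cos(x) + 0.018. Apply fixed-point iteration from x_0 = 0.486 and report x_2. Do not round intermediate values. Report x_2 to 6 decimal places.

x_1 = g(0.486000) = 0.902208
x_2 = g(0.902208) = 0.637879

0.637879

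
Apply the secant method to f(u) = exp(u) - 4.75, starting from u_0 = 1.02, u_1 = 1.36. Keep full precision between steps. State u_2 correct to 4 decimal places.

1.6185

f(u_0) = -1.976805, f(u_1) = -0.853807
u_2 = 1.360000 - (-0.853807)·(1.360000 - 1.020000)/(-0.853807 - (-1.976805)) = 1.618499; f(u_2) = 0.295513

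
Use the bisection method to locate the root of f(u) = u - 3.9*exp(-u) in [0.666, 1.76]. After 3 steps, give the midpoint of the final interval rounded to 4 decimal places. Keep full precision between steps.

f(0.666000) = -1.337662, f(1.760000) = 1.089025 (opposite signs)
step 1: m = 1.213000, f(m) = 0.053514 > 0 → root in [0.666000, 1.213000]
step 2: m = 0.939500, f(m) = -0.584710 < 0 → root in [0.939500, 1.213000]
step 3: m = 1.076250, f(m) = -0.253148 < 0 → root in [1.076250, 1.213000]
Midpoint of [1.076250, 1.213000] = 1.144625

1.1446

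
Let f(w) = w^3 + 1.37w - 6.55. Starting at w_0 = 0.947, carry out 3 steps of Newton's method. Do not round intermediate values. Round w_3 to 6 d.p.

1.630784

f'(w) = 3w^2 + 1.37
w_0 = 0.947000: f = -4.403332, f' = 4.060427 → w_1 = 0.947000 - (-4.403332)/(4.060427) = 2.031450
w_1 = 2.031450: f = 4.616458, f' = 13.750373 → w_2 = 2.031450 - (4.616458)/(13.750373) = 1.695717
w_2 = 1.695717: f = 0.649093, f' = 9.996370 → w_3 = 1.695717 - (0.649093)/(9.996370) = 1.630784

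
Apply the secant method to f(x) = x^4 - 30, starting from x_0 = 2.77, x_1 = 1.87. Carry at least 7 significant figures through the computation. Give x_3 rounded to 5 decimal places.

f(x_0) = 28.873394, f(x_1) = -17.771690
x_2 = 1.870000 - (-17.771690)·(1.870000 - 2.770000)/(-17.771690 - (28.873394)) = 2.212898; f(x_2) = -6.020184
x_3 = 2.212898 - (-6.020184)·(2.212898 - 1.870000)/(-6.020184 - (-17.771690)) = 2.388562; f(x_3) = 2.549624

2.38856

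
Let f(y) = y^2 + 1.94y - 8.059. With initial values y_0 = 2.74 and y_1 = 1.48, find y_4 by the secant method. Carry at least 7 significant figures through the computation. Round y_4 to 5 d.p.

2.02991

f(y_0) = 4.764200, f(y_1) = -2.997400
y_2 = 1.480000 - (-2.997400)·(1.480000 - 2.740000)/(-2.997400 - (4.764200)) = 1.966591; f(y_2) = -0.376334
y_3 = 1.966591 - (-0.376334)·(1.966591 - 1.480000)/(-0.376334 - (-2.997400)) = 2.036456; f(y_3) = 0.038877
y_4 = 2.036456 - (0.038877)·(2.036456 - 1.966591)/(0.038877 - (-0.376334)) = 2.029914; f(y_4) = -0.000414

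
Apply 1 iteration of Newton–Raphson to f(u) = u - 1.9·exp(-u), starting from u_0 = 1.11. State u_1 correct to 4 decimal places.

0.8125

Newton update: u ← u − f(u)/f'(u).
f'(u) = 1 + 1.9·exp(-u)
u_0 = 1.110000: f = 0.483838, f' = 1.626162 → u_1 = 1.110000 - (0.483838)/(1.626162) = 0.812466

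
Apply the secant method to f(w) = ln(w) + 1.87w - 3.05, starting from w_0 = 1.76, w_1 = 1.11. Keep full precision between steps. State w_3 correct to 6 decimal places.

1.437456

f(w_0) = 0.806514, f(w_1) = -0.869940
w_2 = 1.110000 - (-0.869940)·(1.110000 - 1.760000)/(-0.869940 - (0.806514)) = 1.447296; f(w_2) = 0.026140
w_3 = 1.447296 - (0.026140)·(1.447296 - 1.110000)/(0.026140 - (-0.869940)) = 1.437456; f(w_3) = 0.000919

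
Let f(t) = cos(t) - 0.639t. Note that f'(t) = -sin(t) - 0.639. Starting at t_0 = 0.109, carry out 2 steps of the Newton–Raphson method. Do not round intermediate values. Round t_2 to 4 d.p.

Newton update: t ← t − f(t)/f'(t).
t_0 = 0.109000: f = 0.924414, f' = -0.747784 → t_1 = 0.109000 - (0.924414)/(-0.747784) = 1.345205
t_1 = 1.345205: f = -0.635903, f' = -1.613662 → t_2 = 1.345205 - (-0.635903)/(-1.613662) = 0.951130

0.9511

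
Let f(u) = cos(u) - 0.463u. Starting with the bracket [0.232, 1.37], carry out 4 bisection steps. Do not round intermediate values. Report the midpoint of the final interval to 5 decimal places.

f(0.232000) = 0.865792, f(1.370000) = -0.434860 (opposite signs)
step 1: m = 0.801000, f(m) = 0.325126 > 0 → root in [0.801000, 1.370000]
step 2: m = 1.085500, f(m) = -0.036116 < 0 → root in [0.801000, 1.085500]
step 3: m = 0.943250, f(m) = 0.150436 > 0 → root in [0.943250, 1.085500]
step 4: m = 1.014375, f(m) = 0.058495 > 0 → root in [1.014375, 1.085500]
Midpoint of [1.014375, 1.085500] = 1.049938

1.04994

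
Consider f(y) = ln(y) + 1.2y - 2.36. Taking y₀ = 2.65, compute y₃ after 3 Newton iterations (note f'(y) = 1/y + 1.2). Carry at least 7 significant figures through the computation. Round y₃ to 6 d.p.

Newton update: y ← y − f(y)/f'(y).
y_0 = 2.650000: f = 1.794560, f' = 1.577358 → y_1 = 2.650000 - (1.794560)/(1.577358) = 1.512301
y_1 = 1.512301: f = -0.131607, f' = 1.861244 → y_2 = 1.512301 - (-0.131607)/(1.861244) = 1.583010
y_2 = 1.583010: f = -0.001060, f' = 1.831708 → y_3 = 1.583010 - (-0.001060)/(1.831708) = 1.583589

1.583589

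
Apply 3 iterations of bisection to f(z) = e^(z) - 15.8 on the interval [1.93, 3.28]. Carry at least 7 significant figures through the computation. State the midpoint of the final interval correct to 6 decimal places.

2.689375

f(1.930000) = -8.910490, f(3.280000) = 10.775773 (opposite signs)
step 1: m = 2.605000, f(m) = -2.268775 < 0 → root in [2.605000, 3.280000]
step 2: m = 2.942500, f(m) = 3.163195 > 0 → root in [2.605000, 2.942500]
step 3: m = 2.773750, f(m) = 0.218591 > 0 → root in [2.605000, 2.773750]
Midpoint of [2.605000, 2.773750] = 2.689375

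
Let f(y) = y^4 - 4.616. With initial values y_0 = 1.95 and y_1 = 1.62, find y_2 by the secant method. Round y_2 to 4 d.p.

1.5210

f(y_0) = 9.843006, f(y_1) = 2.271475
y_2 = 1.620000 - (2.271475)·(1.620000 - 1.950000)/(2.271475 - (9.843006)) = 1.520999; f(y_2) = 0.735999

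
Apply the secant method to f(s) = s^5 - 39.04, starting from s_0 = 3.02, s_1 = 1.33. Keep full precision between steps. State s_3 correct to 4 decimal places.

2.8899

Secant update: s_(k+1) = s_k − f(s_k)·(s_k − s_(k-1))/(f(s_k) − f(s_(k-1))).
f(s_0) = 212.168722, f(s_1) = -34.878420
s_2 = 1.330000 - (-34.878420)·(1.330000 - 3.020000)/(-34.878420 - (212.168722)) = 1.568596; f(s_2) = -29.543668
s_3 = 1.568596 - (-29.543668)·(1.568596 - 1.330000)/(-29.543668 - (-34.878420)) = 2.889934; f(s_3) = 162.536316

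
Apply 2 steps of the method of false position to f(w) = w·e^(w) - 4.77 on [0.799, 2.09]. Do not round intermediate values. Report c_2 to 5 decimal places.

1.18467

f(0.799000) = -2.993570, f(2.090000) = 12.127473
step 1: c = 1.054584, f(c) = -1.742520 < 0 → new bracket [1.054584, 2.090000]
step 2: c = 1.184666, f(c) = -0.896623 < 0 → new bracket [1.184666, 2.090000]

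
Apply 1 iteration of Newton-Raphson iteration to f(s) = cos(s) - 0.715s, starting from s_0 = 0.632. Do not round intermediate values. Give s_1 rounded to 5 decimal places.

f'(s) = -sin(s) - 0.715
s_0 = 0.632000: f = 0.354968, f' = -1.305760 → s_1 = 0.632000 - (0.354968)/(-1.305760) = 0.903848

0.90385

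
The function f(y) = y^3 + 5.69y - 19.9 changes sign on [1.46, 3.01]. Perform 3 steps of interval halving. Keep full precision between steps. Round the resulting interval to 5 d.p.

f(1.460000) = -8.480464, f(3.010000) = 24.497801 (opposite signs)
step 1: m = 2.235000, f(m) = 3.981478 > 0 → root in [1.460000, 2.235000]
step 2: m = 1.847500, f(m) = -3.081734 < 0 → root in [1.847500, 2.235000]
step 3: m = 2.041250, f(m) = 0.219992 > 0 → root in [1.847500, 2.041250]

[1.84750, 2.04125]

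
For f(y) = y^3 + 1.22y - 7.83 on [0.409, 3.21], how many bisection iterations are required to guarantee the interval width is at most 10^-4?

Initial width b − a = 3.21 − 0.409 = 2.801000.
After n steps the width is (b−a)/2^n; need (b−a)/2^n ≤ 10^-4.
So n ≥ log₂(2.801000/10^-4) = log₂(28010.0000) ≈ 14.7737.
Hence n = 15.

15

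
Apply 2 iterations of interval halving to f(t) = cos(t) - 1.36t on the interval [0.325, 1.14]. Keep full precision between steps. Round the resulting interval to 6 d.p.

[0.528750, 0.732500]

f(0.325000) = 0.505651, f(1.140000) = -1.132805 (opposite signs)
step 1: m = 0.732500, f(m) = -0.252695 < 0 → root in [0.325000, 0.732500]
step 2: m = 0.528750, f(m) = 0.144338 > 0 → root in [0.528750, 0.732500]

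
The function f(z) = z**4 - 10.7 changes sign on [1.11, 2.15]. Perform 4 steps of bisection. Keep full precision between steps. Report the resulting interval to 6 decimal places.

[1.760000, 1.825000]

f(1.110000) = -9.181930, f(2.150000) = 10.667506 (opposite signs)
step 1: m = 1.630000, f(m) = -3.640882 < 0 → root in [1.630000, 2.150000]
step 2: m = 1.890000, f(m) = 2.059898 > 0 → root in [1.630000, 1.890000]
step 3: m = 1.760000, f(m) = -1.104874 < 0 → root in [1.760000, 1.890000]
step 4: m = 1.825000, f(m) = 0.393063 > 0 → root in [1.760000, 1.825000]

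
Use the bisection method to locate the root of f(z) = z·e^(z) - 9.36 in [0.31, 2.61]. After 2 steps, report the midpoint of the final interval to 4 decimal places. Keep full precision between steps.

1.7475

f(0.310000) = -8.937338, f(2.610000) = 26.133523 (opposite signs)
step 1: m = 1.460000, f(m) = -3.073299 < 0 → root in [1.460000, 2.610000]
step 2: m = 2.035000, f(m) = 6.212333 > 0 → root in [1.460000, 2.035000]
Midpoint of [1.460000, 2.035000] = 1.747500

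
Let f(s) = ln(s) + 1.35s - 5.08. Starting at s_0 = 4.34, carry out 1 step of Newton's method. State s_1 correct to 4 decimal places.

2.9183

Newton update: s ← s − f(s)/f'(s).
f'(s) = 1/s + 1.35
s_0 = 4.340000: f = 2.246874, f' = 1.580415 → s_1 = 4.340000 - (2.246874)/(1.580415) = 2.918301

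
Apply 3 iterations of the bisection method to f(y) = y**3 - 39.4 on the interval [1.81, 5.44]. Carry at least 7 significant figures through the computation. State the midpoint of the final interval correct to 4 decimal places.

f(1.810000) = -33.470259, f(5.440000) = 121.589184 (opposite signs)
step 1: m = 3.625000, f(m) = 8.234766 > 0 → root in [1.810000, 3.625000]
step 2: m = 2.717500, f(m) = -19.331789 < 0 → root in [2.717500, 3.625000]
step 3: m = 3.171250, f(m) = -7.507289 < 0 → root in [3.171250, 3.625000]
Midpoint of [3.171250, 3.625000] = 3.398125

3.3981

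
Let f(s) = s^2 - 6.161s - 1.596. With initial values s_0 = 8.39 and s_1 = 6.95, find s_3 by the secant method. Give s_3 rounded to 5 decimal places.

f(s_0) = 17.105310, f(s_1) = 3.887550
s_2 = 6.950000 - (3.887550)·(6.950000 - 8.390000)/(3.887550 - (17.105310)) = 6.526473; f(s_2) = 0.789253
s_3 = 6.526473 - (0.789253)·(6.526473 - 6.950000)/(0.789253 - (3.887550)) = 6.418585; f(s_3) = 0.057333

6.41859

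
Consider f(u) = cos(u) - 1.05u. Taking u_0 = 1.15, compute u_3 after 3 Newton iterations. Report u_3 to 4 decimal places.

0.7175

f'(u) = -sin(u) - 1.05
u_0 = 1.150000: f = -0.799013, f' = -1.962764 → u_1 = 1.150000 - (-0.799013)/(-1.962764) = 0.742915
u_1 = 0.742915: f = -0.043560, f' = -1.726437 → u_2 = 0.742915 - (-0.043560)/(-1.726437) = 0.717683
u_2 = 0.717683: f = -0.000236, f' = -1.707641 → u_3 = 0.717683 - (-0.000236)/(-1.707641) = 0.717545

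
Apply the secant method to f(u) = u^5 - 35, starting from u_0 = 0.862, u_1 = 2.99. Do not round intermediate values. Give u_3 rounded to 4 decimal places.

1.4222

f(u_0) = -34.524077, f(u_1) = 203.976910
u_2 = 2.990000 - (203.976910)·(2.990000 - 0.862000)/(203.976910 - (-34.524077)) = 1.170037; f(u_2) = -32.807201
u_3 = 1.170037 - (-32.807201)·(1.170037 - 2.990000)/(-32.807201 - (203.976910)) = 1.422199; f(u_3) = -29.181621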